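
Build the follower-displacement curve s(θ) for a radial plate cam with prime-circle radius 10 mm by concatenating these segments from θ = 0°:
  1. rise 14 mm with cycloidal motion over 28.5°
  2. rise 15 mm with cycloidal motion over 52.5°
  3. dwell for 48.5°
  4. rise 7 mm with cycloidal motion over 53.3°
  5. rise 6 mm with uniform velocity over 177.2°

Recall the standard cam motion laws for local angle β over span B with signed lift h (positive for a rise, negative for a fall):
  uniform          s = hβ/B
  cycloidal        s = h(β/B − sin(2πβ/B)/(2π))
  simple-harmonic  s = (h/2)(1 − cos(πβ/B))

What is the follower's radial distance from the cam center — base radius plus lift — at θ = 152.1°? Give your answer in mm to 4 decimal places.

seg 1 [0°–28.5°] cycloidal, h=14: full span → s += 14 → s = 14.0000
seg 2 [28.5°–81°] cycloidal, h=15: full span → s += 15 → s = 29.0000
seg 3 [81°–129.5°] dwell: s stays 29.0000
seg 4 [129.5°–182.8°] cycloidal, h=7: θ=152.1° here. β=22.6, B=53.3. 7·(0.4240 − sin(2π·0.4240)/(2π)) = 2.4562 → s = 31.4562
radial distance = base radius + s = 10 + 31.4562 = 41.4562

41.4562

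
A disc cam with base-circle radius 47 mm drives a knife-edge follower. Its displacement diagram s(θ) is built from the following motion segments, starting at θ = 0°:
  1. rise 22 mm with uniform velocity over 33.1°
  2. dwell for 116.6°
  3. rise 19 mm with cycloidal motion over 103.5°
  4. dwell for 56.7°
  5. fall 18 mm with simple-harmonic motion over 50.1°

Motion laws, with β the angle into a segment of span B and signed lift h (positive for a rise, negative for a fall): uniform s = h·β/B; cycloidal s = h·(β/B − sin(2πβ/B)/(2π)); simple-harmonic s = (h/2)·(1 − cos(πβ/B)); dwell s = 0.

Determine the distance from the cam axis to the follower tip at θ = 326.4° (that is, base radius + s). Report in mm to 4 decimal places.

seg 1 [0°–33.1°] uniform, h=22: full span → s += 22 → s = 22.0000
seg 2 [33.1°–149.7°] dwell: s stays 22.0000
seg 3 [149.7°–253.2°] cycloidal, h=19: full span → s += 19 → s = 41.0000
seg 4 [253.2°–309.9°] dwell: s stays 41.0000
seg 5 [309.9°–360°] simple-harmonic, h=-18: θ=326.4° here. β=16.5, B=50.1. -18/2·(1 − cos(π·0.3293)) = -4.4026 → s = 36.5974
radial distance = base radius + s = 47 + 36.5974 = 83.5974

83.5974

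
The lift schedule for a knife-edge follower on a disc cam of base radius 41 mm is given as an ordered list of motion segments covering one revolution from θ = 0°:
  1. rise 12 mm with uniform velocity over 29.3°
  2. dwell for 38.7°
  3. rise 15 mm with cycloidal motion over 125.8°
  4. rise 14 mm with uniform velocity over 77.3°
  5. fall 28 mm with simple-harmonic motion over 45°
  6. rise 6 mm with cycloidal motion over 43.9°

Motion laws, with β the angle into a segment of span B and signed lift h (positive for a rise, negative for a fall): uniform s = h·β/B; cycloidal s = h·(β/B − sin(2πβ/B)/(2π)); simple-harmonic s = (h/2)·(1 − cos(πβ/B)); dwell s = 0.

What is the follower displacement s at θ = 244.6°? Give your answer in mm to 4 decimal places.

seg 1 [0°–29.3°] uniform, h=12: full span → s += 12 → s = 12.0000
seg 2 [29.3°–68°] dwell: s stays 12.0000
seg 3 [68°–193.8°] cycloidal, h=15: full span → s += 15 → s = 27.0000
seg 4 [193.8°–271.1°] uniform, h=14: θ=244.6° here. β=50.8, B=77.3. 14·50.8/77.3 = 9.2005 → s = 36.2005

36.2005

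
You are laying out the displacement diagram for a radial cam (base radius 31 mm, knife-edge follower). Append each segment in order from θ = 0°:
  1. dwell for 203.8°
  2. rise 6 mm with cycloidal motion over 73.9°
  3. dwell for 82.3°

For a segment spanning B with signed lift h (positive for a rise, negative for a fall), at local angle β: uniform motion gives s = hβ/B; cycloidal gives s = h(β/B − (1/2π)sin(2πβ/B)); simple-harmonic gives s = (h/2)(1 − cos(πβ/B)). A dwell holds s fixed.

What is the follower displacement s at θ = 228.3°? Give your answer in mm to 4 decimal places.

seg 1 [0°–203.8°] dwell: s stays 0.0000
seg 2 [203.8°–277.7°] cycloidal, h=6: θ=228.3° here. β=24.5, B=73.9. 6·(0.3315 − sin(2π·0.3315)/(2π)) = 1.1568 → s = 1.1568

1.1568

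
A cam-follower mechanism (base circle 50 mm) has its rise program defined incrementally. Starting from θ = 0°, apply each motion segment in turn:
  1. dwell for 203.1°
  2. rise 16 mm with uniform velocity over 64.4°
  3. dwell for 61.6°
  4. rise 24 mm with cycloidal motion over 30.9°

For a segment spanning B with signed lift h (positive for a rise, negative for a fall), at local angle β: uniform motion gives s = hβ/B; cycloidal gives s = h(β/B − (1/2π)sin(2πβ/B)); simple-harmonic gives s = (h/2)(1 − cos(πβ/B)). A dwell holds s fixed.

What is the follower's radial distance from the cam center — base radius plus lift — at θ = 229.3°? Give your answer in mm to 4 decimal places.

seg 1 [0°–203.1°] dwell: s stays 0.0000
seg 2 [203.1°–267.5°] uniform, h=16: θ=229.3° here. β=26.2, B=64.4. 16·26.2/64.4 = 6.5093 → s = 6.5093
radial distance = base radius + s = 50 + 6.5093 = 56.5093

56.5093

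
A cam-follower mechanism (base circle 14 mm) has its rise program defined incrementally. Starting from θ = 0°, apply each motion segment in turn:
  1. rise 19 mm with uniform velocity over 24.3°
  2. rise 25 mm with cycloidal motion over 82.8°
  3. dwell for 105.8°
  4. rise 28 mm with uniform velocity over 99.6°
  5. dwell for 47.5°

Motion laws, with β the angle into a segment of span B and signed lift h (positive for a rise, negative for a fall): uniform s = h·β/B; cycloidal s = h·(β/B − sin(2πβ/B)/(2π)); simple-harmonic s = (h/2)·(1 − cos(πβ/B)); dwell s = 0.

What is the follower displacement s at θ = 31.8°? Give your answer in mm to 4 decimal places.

seg 1 [0°–24.3°] uniform, h=19: full span → s += 19 → s = 19.0000
seg 2 [24.3°–107.1°] cycloidal, h=25: θ=31.8° here. β=7.5, B=82.8. 25·(0.0906 − sin(2π·0.0906)/(2π)) = 0.1203 → s = 19.1203

19.1203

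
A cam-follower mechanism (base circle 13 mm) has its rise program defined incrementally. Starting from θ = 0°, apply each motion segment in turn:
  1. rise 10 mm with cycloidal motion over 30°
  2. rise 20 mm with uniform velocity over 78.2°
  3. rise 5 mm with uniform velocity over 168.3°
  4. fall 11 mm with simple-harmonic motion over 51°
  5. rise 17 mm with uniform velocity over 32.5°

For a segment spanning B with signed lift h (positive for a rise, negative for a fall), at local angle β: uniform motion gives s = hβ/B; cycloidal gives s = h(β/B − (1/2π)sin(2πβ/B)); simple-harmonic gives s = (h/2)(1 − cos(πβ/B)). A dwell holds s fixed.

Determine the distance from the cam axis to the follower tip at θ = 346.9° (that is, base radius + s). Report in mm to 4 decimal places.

seg 1 [0°–30°] cycloidal, h=10: full span → s += 10 → s = 10.0000
seg 2 [30°–108.2°] uniform, h=20: full span → s += 20 → s = 30.0000
seg 3 [108.2°–276.5°] uniform, h=5: full span → s += 5 → s = 35.0000
seg 4 [276.5°–327.5°] simple-harmonic, h=-11: full span → s += -11 → s = 24.0000
seg 5 [327.5°–360°] uniform, h=17: θ=346.9° here. β=19.4, B=32.5. 17·19.4/32.5 = 10.1477 → s = 34.1477
radial distance = base radius + s = 13 + 34.1477 = 47.1477

47.1477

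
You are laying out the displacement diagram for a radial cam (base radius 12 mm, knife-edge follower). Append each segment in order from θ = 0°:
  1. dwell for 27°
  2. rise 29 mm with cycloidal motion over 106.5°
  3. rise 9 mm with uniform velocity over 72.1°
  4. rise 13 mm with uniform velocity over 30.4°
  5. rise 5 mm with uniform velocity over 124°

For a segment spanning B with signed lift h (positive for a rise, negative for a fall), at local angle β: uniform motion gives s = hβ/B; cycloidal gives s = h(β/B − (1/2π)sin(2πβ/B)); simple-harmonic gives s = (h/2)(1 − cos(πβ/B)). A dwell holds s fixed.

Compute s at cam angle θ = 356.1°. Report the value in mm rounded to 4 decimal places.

seg 1 [0°–27°] dwell: s stays 0.0000
seg 2 [27°–133.5°] cycloidal, h=29: full span → s += 29 → s = 29.0000
seg 3 [133.5°–205.6°] uniform, h=9: full span → s += 9 → s = 38.0000
seg 4 [205.6°–236°] uniform, h=13: full span → s += 13 → s = 51.0000
seg 5 [236°–360°] uniform, h=5: θ=356.1° here. β=120.1, B=124. 5·120.1/124 = 4.8427 → s = 55.8427

55.8427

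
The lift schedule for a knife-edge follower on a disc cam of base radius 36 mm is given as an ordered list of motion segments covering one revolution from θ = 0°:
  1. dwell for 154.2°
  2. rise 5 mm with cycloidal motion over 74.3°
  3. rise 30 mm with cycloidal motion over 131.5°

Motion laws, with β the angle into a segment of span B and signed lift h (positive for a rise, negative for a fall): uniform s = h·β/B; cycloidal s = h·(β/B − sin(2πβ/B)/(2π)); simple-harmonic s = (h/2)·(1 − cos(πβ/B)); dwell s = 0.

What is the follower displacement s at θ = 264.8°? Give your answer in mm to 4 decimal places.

seg 1 [0°–154.2°] dwell: s stays 0.0000
seg 2 [154.2°–228.5°] cycloidal, h=5: full span → s += 5 → s = 5.0000
seg 3 [228.5°–360°] cycloidal, h=30: θ=264.8° here. β=36.3, B=131.5. 30·(0.2760 − sin(2π·0.2760)/(2π)) = 3.5705 → s = 8.5705

8.5705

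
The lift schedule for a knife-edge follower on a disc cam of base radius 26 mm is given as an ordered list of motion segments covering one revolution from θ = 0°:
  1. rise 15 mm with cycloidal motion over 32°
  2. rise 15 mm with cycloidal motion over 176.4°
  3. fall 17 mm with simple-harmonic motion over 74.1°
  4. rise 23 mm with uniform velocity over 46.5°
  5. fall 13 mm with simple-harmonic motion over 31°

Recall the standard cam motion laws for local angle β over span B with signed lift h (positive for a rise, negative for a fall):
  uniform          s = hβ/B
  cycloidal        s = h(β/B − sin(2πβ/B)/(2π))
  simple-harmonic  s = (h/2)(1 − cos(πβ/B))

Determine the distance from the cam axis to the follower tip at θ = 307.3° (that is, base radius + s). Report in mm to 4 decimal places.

seg 1 [0°–32°] cycloidal, h=15: full span → s += 15 → s = 15.0000
seg 2 [32°–208.4°] cycloidal, h=15: full span → s += 15 → s = 30.0000
seg 3 [208.4°–282.5°] simple-harmonic, h=-17: full span → s += -17 → s = 13.0000
seg 4 [282.5°–329°] uniform, h=23: θ=307.3° here. β=24.8, B=46.5. 23·24.8/46.5 = 12.2667 → s = 25.2667
radial distance = base radius + s = 26 + 25.2667 = 51.2667

51.2667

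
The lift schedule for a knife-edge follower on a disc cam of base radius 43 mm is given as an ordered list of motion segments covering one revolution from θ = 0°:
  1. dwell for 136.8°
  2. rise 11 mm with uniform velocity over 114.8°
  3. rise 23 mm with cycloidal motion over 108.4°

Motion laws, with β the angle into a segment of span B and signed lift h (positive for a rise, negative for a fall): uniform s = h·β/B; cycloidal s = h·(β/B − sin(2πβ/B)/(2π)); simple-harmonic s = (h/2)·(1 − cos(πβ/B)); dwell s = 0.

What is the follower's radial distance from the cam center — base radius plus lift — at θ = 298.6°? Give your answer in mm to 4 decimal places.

seg 1 [0°–136.8°] dwell: s stays 0.0000
seg 2 [136.8°–251.6°] uniform, h=11: full span → s += 11 → s = 11.0000
seg 3 [251.6°–360°] cycloidal, h=23: θ=298.6° here. β=47, B=108.4. 23·(0.4336 − sin(2π·0.4336)/(2π)) = 8.4886 → s = 19.4886
radial distance = base radius + s = 43 + 19.4886 = 62.4886

62.4886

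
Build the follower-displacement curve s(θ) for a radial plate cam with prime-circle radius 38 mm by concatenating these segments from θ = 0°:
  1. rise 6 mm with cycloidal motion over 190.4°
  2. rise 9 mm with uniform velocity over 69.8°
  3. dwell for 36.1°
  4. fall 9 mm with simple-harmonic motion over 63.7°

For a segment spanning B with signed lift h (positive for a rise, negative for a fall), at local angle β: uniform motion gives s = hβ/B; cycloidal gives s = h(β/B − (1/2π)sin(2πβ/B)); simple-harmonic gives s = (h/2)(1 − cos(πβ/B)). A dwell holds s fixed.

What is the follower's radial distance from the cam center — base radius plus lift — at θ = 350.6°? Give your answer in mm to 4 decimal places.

seg 1 [0°–190.4°] cycloidal, h=6: full span → s += 6 → s = 6.0000
seg 2 [190.4°–260.2°] uniform, h=9: full span → s += 9 → s = 15.0000
seg 3 [260.2°–296.3°] dwell: s stays 15.0000
seg 4 [296.3°–360°] simple-harmonic, h=-9: θ=350.6° here. β=54.3, B=63.7. -9/2·(1 − cos(π·0.8524)) = -8.5250 → s = 6.4750
radial distance = base radius + s = 38 + 6.4750 = 44.4750

44.4750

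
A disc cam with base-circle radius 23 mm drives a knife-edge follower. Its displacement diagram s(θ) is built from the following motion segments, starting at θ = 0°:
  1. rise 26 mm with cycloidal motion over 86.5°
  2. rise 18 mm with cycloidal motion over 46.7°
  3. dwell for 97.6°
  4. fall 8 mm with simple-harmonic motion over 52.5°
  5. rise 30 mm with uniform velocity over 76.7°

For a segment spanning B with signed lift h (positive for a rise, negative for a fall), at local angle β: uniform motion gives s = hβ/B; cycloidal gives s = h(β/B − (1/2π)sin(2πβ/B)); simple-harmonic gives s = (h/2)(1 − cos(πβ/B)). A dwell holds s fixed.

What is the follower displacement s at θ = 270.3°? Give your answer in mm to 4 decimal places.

seg 1 [0°–86.5°] cycloidal, h=26: full span → s += 26 → s = 26.0000
seg 2 [86.5°–133.2°] cycloidal, h=18: full span → s += 18 → s = 44.0000
seg 3 [133.2°–230.8°] dwell: s stays 44.0000
seg 4 [230.8°–283.3°] simple-harmonic, h=-8: θ=270.3° here. β=39.5, B=52.5. -8/2·(1 − cos(π·0.7524)) = -6.8495 → s = 37.1505

37.1505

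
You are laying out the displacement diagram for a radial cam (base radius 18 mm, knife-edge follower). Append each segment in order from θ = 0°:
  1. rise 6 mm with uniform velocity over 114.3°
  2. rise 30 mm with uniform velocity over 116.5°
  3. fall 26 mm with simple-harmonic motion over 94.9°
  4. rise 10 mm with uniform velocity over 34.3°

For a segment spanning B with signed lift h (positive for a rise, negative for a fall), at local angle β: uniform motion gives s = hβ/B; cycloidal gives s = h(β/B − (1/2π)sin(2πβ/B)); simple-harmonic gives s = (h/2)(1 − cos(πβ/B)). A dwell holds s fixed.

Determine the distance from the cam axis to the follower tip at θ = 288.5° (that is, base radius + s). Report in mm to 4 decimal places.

seg 1 [0°–114.3°] uniform, h=6: full span → s += 6 → s = 6.0000
seg 2 [114.3°–230.8°] uniform, h=30: full span → s += 30 → s = 36.0000
seg 3 [230.8°–325.7°] simple-harmonic, h=-26: θ=288.5° here. β=57.7, B=94.9. -26/2·(1 − cos(π·0.6080)) = -17.3270 → s = 18.6730
radial distance = base radius + s = 18 + 18.6730 = 36.6730

36.6730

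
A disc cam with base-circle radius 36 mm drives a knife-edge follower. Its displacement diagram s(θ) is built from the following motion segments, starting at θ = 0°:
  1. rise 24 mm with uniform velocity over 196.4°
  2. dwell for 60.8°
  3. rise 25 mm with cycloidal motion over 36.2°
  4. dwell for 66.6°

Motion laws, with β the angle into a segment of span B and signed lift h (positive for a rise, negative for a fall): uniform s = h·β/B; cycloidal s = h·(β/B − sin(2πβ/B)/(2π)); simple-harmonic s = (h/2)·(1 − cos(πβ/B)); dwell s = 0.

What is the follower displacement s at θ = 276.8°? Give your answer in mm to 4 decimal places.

seg 1 [0°–196.4°] uniform, h=24: full span → s += 24 → s = 24.0000
seg 2 [196.4°–257.2°] dwell: s stays 24.0000
seg 3 [257.2°–293.4°] cycloidal, h=25: θ=276.8° here. β=19.6, B=36.2. 25·(0.5414 − sin(2π·0.5414)/(2π)) = 14.5602 → s = 38.5602

38.5602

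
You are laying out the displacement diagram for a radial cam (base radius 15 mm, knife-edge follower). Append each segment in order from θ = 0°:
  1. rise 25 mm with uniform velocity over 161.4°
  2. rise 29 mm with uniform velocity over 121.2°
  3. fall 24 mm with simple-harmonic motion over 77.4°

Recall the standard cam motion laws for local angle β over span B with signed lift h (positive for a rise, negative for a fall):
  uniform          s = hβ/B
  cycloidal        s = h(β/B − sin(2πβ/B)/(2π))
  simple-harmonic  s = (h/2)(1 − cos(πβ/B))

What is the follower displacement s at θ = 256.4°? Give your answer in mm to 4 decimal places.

seg 1 [0°–161.4°] uniform, h=25: full span → s += 25 → s = 25.0000
seg 2 [161.4°–282.6°] uniform, h=29: θ=256.4° here. β=95, B=121.2. 29·95/121.2 = 22.7310 → s = 47.7310

47.7310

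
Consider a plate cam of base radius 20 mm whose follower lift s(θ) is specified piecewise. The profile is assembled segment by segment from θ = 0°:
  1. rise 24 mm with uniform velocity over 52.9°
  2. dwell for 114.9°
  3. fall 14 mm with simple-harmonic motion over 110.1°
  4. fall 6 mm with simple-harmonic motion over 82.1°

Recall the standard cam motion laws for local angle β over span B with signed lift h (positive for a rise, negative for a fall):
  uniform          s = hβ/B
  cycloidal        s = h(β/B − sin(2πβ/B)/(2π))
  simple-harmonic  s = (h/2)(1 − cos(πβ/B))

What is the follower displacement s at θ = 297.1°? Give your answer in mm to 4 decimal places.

seg 1 [0°–52.9°] uniform, h=24: full span → s += 24 → s = 24.0000
seg 2 [52.9°–167.8°] dwell: s stays 24.0000
seg 3 [167.8°–277.9°] simple-harmonic, h=-14: full span → s += -14 → s = 10.0000
seg 4 [277.9°–360°] simple-harmonic, h=-6: θ=297.1° here. β=19.2, B=82.1. -6/2·(1 − cos(π·0.2339)) = -0.7739 → s = 9.2261

9.2261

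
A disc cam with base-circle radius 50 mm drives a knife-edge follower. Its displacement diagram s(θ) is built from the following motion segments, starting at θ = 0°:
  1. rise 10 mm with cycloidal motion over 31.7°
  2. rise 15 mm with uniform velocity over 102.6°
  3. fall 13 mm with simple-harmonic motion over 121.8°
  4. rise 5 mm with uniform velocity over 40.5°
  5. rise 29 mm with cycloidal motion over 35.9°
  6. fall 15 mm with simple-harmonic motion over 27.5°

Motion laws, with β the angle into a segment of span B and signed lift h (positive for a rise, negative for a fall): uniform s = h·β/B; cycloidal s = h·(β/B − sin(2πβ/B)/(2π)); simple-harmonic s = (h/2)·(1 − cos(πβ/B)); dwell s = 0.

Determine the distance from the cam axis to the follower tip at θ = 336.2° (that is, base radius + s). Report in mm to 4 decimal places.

seg 1 [0°–31.7°] cycloidal, h=10: full span → s += 10 → s = 10.0000
seg 2 [31.7°–134.3°] uniform, h=15: full span → s += 15 → s = 25.0000
seg 3 [134.3°–256.1°] simple-harmonic, h=-13: full span → s += -13 → s = 12.0000
seg 4 [256.1°–296.6°] uniform, h=5: full span → s += 5 → s = 17.0000
seg 5 [296.6°–332.5°] cycloidal, h=29: full span → s += 29 → s = 46.0000
seg 6 [332.5°–360°] simple-harmonic, h=-15: θ=336.2° here. β=3.7, B=27.5. -15/2·(1 − cos(π·0.1345)) = -0.6601 → s = 45.3399
radial distance = base radius + s = 50 + 45.3399 = 95.3399

95.3399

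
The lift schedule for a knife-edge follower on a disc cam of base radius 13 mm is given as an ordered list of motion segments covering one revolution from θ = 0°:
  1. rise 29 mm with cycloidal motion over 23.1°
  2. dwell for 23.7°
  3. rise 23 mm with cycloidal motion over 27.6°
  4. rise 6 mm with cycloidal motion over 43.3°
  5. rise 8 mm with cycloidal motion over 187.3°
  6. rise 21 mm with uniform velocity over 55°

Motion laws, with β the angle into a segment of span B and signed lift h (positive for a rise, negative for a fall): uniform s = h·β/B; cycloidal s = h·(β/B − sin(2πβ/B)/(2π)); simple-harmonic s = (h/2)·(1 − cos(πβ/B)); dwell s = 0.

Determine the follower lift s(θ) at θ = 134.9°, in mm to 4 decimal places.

seg 1 [0°–23.1°] cycloidal, h=29: full span → s += 29 → s = 29.0000
seg 2 [23.1°–46.8°] dwell: s stays 29.0000
seg 3 [46.8°–74.4°] cycloidal, h=23: full span → s += 23 → s = 52.0000
seg 4 [74.4°–117.7°] cycloidal, h=6: full span → s += 6 → s = 58.0000
seg 5 [117.7°–305°] cycloidal, h=8: θ=134.9° here. β=17.2, B=187.3. 8·(0.0918 − sin(2π·0.0918)/(2π)) = 0.0401 → s = 58.0401

58.0401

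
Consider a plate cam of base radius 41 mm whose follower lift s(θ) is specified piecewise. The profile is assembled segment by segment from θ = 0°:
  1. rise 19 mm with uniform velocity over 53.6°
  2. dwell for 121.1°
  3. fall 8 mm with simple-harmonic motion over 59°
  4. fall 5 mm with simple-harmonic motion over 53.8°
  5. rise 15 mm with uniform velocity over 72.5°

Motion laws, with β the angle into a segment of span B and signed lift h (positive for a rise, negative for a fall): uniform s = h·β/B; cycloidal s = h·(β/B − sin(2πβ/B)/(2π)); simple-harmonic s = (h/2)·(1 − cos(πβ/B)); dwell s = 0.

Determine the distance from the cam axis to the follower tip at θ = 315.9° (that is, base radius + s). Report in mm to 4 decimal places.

seg 1 [0°–53.6°] uniform, h=19: full span → s += 19 → s = 19.0000
seg 2 [53.6°–174.7°] dwell: s stays 19.0000
seg 3 [174.7°–233.7°] simple-harmonic, h=-8: full span → s += -8 → s = 11.0000
seg 4 [233.7°–287.5°] simple-harmonic, h=-5: full span → s += -5 → s = 6.0000
seg 5 [287.5°–360°] uniform, h=15: θ=315.9° here. β=28.4, B=72.5. 15·28.4/72.5 = 5.8759 → s = 11.8759
radial distance = base radius + s = 41 + 11.8759 = 52.8759

52.8759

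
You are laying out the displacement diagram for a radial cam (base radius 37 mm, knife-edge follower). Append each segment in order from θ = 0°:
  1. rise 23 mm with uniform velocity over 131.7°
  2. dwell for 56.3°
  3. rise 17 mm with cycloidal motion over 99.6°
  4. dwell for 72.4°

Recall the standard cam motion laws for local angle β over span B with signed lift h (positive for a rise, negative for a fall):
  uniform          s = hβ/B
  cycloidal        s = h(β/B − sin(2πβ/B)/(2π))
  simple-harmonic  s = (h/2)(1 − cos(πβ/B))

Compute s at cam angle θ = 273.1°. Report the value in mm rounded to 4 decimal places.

seg 1 [0°–131.7°] uniform, h=23: full span → s += 23 → s = 23.0000
seg 2 [131.7°–188°] dwell: s stays 23.0000
seg 3 [188°–287.6°] cycloidal, h=17: θ=273.1° here. β=85.1, B=99.6. 17·(0.8544 − sin(2π·0.8544)/(2π)) = 16.6690 → s = 39.6690

39.6690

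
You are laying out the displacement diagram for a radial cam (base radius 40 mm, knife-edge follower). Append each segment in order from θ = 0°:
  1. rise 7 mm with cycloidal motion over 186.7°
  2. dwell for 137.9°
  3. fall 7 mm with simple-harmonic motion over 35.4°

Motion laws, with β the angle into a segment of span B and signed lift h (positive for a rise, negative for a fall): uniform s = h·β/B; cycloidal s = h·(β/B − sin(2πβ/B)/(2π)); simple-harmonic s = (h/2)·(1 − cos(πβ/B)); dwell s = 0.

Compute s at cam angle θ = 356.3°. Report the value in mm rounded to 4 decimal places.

seg 1 [0°–186.7°] cycloidal, h=7: full span → s += 7 → s = 7.0000
seg 2 [186.7°–324.6°] dwell: s stays 7.0000
seg 3 [324.6°–360°] simple-harmonic, h=-7: θ=356.3° here. β=31.7, B=35.4. -7/2·(1 − cos(π·0.8955)) = -6.8130 → s = 0.1870

0.1870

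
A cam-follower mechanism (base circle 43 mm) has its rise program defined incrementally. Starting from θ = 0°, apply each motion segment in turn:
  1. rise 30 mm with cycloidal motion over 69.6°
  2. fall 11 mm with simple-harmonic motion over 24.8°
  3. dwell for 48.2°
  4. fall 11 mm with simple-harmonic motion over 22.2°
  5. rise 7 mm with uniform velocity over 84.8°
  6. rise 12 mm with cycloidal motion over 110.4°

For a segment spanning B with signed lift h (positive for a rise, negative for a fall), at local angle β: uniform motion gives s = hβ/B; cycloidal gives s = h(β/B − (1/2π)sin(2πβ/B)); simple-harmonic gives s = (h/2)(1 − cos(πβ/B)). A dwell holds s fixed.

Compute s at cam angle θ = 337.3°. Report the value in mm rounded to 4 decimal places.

seg 1 [0°–69.6°] cycloidal, h=30: full span → s += 30 → s = 30.0000
seg 2 [69.6°–94.4°] simple-harmonic, h=-11: full span → s += -11 → s = 19.0000
seg 3 [94.4°–142.6°] dwell: s stays 19.0000
seg 4 [142.6°–164.8°] simple-harmonic, h=-11: full span → s += -11 → s = 8.0000
seg 5 [164.8°–249.6°] uniform, h=7: full span → s += 7 → s = 15.0000
seg 6 [249.6°–360°] cycloidal, h=12: θ=337.3° here. β=87.7, B=110.4. 12·(0.7944 − sin(2π·0.7944)/(2π)) = 11.3687 → s = 26.3687

26.3687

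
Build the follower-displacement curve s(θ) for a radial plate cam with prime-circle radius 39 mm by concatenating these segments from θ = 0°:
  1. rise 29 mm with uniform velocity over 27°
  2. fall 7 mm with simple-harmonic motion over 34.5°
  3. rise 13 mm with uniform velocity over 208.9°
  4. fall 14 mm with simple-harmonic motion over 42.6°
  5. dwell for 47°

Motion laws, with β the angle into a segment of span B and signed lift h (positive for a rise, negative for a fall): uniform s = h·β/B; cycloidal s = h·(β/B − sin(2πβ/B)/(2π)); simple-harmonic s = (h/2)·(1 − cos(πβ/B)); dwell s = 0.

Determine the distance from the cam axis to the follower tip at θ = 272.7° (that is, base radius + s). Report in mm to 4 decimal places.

seg 1 [0°–27°] uniform, h=29: full span → s += 29 → s = 29.0000
seg 2 [27°–61.5°] simple-harmonic, h=-7: full span → s += -7 → s = 22.0000
seg 3 [61.5°–270.4°] uniform, h=13: full span → s += 13 → s = 35.0000
seg 4 [270.4°–313°] simple-harmonic, h=-14: θ=272.7° here. β=2.3, B=42.6. -14/2·(1 − cos(π·0.0540)) = -0.1005 → s = 34.8995
radial distance = base radius + s = 39 + 34.8995 = 73.8995

73.8995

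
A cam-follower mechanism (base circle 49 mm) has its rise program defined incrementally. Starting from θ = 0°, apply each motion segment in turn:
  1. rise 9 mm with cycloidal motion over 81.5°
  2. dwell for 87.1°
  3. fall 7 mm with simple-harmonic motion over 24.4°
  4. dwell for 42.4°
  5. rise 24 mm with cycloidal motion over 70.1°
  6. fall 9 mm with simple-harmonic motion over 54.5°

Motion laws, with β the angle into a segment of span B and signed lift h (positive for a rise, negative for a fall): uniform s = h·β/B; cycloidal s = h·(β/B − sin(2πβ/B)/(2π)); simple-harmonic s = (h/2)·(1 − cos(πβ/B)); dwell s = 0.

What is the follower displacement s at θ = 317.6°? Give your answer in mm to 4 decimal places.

seg 1 [0°–81.5°] cycloidal, h=9: full span → s += 9 → s = 9.0000
seg 2 [81.5°–168.6°] dwell: s stays 9.0000
seg 3 [168.6°–193°] simple-harmonic, h=-7: full span → s += -7 → s = 2.0000
seg 4 [193°–235.4°] dwell: s stays 2.0000
seg 5 [235.4°–305.5°] cycloidal, h=24: full span → s += 24 → s = 26.0000
seg 6 [305.5°–360°] simple-harmonic, h=-9: θ=317.6° here. β=12.1, B=54.5. -9/2·(1 − cos(π·0.2220)) = -1.0509 → s = 24.9491

24.9491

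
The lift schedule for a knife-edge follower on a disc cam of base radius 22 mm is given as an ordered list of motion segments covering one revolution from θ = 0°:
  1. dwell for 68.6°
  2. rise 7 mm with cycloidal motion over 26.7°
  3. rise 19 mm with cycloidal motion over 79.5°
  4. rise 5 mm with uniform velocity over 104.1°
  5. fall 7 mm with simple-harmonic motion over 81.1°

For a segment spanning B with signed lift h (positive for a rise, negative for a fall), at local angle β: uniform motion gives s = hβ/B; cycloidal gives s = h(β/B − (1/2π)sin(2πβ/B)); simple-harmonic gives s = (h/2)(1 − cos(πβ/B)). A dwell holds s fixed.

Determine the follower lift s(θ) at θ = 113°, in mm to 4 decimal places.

seg 1 [0°–68.6°] dwell: s stays 0.0000
seg 2 [68.6°–95.3°] cycloidal, h=7: full span → s += 7 → s = 7.0000
seg 3 [95.3°–174.8°] cycloidal, h=19: θ=113° here. β=17.7, B=79.5. 19·(0.2226 − sin(2π·0.2226)/(2π)) = 1.2508 → s = 8.2508

8.2508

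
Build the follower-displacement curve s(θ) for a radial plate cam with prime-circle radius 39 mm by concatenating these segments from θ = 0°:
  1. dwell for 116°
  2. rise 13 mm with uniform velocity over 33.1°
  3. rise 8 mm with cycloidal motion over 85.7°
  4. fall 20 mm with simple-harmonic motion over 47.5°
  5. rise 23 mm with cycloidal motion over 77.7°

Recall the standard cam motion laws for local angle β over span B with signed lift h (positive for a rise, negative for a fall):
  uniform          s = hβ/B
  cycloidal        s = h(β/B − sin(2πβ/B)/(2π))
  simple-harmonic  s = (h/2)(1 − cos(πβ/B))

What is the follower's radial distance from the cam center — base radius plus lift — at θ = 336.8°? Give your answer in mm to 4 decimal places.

seg 1 [0°–116°] dwell: s stays 0.0000
seg 2 [116°–149.1°] uniform, h=13: full span → s += 13 → s = 13.0000
seg 3 [149.1°–234.8°] cycloidal, h=8: full span → s += 8 → s = 21.0000
seg 4 [234.8°–282.3°] simple-harmonic, h=-20: full span → s += -20 → s = 1.0000
seg 5 [282.3°–360°] cycloidal, h=23: θ=336.8° here. β=54.5, B=77.7. 23·(0.7014 − sin(2π·0.7014)/(2π)) = 19.6239 → s = 20.6239
radial distance = base radius + s = 39 + 20.6239 = 59.6239

59.6239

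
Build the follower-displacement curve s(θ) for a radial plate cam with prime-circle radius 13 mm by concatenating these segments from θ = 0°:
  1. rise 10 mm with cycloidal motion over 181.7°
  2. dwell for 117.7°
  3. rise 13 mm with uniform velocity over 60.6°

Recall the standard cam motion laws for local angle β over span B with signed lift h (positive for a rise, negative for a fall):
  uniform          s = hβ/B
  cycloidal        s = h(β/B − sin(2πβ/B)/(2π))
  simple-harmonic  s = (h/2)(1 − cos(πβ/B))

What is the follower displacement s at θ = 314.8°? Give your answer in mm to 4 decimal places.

seg 1 [0°–181.7°] cycloidal, h=10: full span → s += 10 → s = 10.0000
seg 2 [181.7°–299.4°] dwell: s stays 10.0000
seg 3 [299.4°–360°] uniform, h=13: θ=314.8° here. β=15.4, B=60.6. 13·15.4/60.6 = 3.3036 → s = 13.3036

13.3036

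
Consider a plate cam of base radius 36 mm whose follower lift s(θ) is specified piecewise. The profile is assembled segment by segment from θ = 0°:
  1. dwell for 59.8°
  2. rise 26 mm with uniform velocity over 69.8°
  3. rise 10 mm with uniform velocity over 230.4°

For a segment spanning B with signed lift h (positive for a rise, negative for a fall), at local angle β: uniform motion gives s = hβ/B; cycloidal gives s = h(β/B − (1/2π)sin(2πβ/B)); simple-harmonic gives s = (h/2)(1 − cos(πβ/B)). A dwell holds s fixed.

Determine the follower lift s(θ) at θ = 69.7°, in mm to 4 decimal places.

seg 1 [0°–59.8°] dwell: s stays 0.0000
seg 2 [59.8°–129.6°] uniform, h=26: θ=69.7° here. β=9.9, B=69.8. 26·9.9/69.8 = 3.6877 → s = 3.6877

3.6877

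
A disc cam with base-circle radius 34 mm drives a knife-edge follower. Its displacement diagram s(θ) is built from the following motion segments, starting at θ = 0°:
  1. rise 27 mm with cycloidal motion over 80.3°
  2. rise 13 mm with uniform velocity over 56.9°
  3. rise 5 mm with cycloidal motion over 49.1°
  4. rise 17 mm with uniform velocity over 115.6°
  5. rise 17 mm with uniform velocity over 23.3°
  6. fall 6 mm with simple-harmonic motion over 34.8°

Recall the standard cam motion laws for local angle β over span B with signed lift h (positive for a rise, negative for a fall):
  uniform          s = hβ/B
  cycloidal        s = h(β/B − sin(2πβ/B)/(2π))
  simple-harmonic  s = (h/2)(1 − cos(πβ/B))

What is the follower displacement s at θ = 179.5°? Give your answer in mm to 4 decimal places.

seg 1 [0°–80.3°] cycloidal, h=27: full span → s += 27 → s = 27.0000
seg 2 [80.3°–137.2°] uniform, h=13: full span → s += 13 → s = 40.0000
seg 3 [137.2°–186.3°] cycloidal, h=5: θ=179.5° here. β=42.3, B=49.1. 5·(0.8615 − sin(2π·0.8615)/(2π)) = 4.9159 → s = 44.9159

44.9159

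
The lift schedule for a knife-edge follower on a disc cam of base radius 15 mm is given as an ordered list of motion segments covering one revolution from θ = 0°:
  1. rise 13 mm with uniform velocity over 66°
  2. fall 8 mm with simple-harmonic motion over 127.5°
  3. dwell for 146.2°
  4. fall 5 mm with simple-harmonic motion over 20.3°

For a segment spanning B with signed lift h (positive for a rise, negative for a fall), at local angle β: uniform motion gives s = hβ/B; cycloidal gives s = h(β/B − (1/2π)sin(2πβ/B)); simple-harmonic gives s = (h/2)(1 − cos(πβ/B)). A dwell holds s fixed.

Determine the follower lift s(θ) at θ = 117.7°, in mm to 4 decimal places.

seg 1 [0°–66°] uniform, h=13: full span → s += 13 → s = 13.0000
seg 2 [66°–193.5°] simple-harmonic, h=-8: θ=117.7° here. β=51.7, B=127.5. -8/2·(1 − cos(π·0.4055)) = -2.8297 → s = 10.1703

10.1703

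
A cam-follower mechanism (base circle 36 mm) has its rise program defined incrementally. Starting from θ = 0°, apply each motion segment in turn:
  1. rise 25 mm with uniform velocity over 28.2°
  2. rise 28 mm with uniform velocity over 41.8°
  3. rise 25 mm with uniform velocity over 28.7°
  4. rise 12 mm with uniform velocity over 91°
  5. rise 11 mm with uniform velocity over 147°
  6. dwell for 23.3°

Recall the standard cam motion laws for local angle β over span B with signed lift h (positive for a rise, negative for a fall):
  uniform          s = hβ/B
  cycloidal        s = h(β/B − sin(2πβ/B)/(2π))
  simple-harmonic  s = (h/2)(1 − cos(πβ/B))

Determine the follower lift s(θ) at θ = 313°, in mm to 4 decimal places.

seg 1 [0°–28.2°] uniform, h=25: full span → s += 25 → s = 25.0000
seg 2 [28.2°–70°] uniform, h=28: full span → s += 28 → s = 53.0000
seg 3 [70°–98.7°] uniform, h=25: full span → s += 25 → s = 78.0000
seg 4 [98.7°–189.7°] uniform, h=12: full span → s += 12 → s = 90.0000
seg 5 [189.7°–336.7°] uniform, h=11: θ=313° here. β=123.3, B=147. 11·123.3/147 = 9.2265 → s = 99.2265

99.2265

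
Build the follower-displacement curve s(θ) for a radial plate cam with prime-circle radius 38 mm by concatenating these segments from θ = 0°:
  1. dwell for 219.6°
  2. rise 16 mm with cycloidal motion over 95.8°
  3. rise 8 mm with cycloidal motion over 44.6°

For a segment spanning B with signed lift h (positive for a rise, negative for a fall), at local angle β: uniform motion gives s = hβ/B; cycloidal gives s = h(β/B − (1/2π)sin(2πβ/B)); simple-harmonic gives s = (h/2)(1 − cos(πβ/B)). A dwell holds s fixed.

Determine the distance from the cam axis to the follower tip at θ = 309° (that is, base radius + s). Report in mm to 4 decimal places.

seg 1 [0°–219.6°] dwell: s stays 0.0000
seg 2 [219.6°–315.4°] cycloidal, h=16: θ=309° here. β=89.4, B=95.8. 16·(0.9332 − sin(2π·0.9332)/(2π)) = 15.9689 → s = 15.9689
radial distance = base radius + s = 38 + 15.9689 = 53.9689

53.9689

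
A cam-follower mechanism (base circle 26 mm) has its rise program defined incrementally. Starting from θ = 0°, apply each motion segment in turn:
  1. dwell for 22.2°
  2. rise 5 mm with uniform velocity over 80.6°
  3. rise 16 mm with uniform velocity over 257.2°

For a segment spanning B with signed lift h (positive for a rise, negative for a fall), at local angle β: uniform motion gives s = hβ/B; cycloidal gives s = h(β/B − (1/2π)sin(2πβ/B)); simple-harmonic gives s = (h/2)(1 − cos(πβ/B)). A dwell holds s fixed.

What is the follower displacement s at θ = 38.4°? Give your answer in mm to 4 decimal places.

seg 1 [0°–22.2°] dwell: s stays 0.0000
seg 2 [22.2°–102.8°] uniform, h=5: θ=38.4° here. β=16.2, B=80.6. 5·16.2/80.6 = 1.0050 → s = 1.0050

1.0050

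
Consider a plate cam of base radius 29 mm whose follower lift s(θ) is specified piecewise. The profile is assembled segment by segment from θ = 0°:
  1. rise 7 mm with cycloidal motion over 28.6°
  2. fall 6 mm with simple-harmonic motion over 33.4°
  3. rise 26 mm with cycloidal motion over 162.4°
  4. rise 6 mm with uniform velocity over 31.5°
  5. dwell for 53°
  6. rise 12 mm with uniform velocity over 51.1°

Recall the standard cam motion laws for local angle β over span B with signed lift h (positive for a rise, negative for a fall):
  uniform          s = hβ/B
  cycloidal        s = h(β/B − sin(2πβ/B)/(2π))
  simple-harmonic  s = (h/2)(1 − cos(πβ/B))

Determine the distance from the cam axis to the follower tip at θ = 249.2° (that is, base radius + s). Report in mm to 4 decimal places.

seg 1 [0°–28.6°] cycloidal, h=7: full span → s += 7 → s = 7.0000
seg 2 [28.6°–62°] simple-harmonic, h=-6: full span → s += -6 → s = 1.0000
seg 3 [62°–224.4°] cycloidal, h=26: full span → s += 26 → s = 27.0000
seg 4 [224.4°–255.9°] uniform, h=6: θ=249.2° here. β=24.8, B=31.5. 6·24.8/31.5 = 4.7238 → s = 31.7238
radial distance = base radius + s = 29 + 31.7238 = 60.7238

60.7238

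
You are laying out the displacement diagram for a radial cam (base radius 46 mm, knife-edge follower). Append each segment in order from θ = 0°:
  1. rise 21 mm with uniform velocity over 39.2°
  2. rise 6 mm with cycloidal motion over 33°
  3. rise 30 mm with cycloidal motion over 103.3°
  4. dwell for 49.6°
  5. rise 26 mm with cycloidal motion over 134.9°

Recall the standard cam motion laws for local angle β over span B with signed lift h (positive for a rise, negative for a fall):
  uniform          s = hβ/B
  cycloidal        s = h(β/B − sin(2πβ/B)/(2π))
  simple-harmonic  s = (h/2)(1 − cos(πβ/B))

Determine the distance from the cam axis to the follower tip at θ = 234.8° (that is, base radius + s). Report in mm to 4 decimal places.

seg 1 [0°–39.2°] uniform, h=21: full span → s += 21 → s = 21.0000
seg 2 [39.2°–72.2°] cycloidal, h=6: full span → s += 6 → s = 27.0000
seg 3 [72.2°–175.5°] cycloidal, h=30: full span → s += 30 → s = 57.0000
seg 4 [175.5°–225.1°] dwell: s stays 57.0000
seg 5 [225.1°–360°] cycloidal, h=26: θ=234.8° here. β=9.7, B=134.9. 26·(0.0719 − sin(2π·0.0719)/(2π)) = 0.0630 → s = 57.0630
radial distance = base radius + s = 46 + 57.0630 = 103.0630

103.0630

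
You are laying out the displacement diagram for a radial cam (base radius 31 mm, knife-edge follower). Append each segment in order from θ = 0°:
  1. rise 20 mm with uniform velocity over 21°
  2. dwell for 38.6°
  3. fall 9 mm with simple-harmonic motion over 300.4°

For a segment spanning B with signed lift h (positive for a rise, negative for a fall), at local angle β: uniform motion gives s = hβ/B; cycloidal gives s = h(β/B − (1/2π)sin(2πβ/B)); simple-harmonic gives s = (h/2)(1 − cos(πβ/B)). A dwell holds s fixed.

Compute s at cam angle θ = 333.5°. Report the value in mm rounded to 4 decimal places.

seg 1 [0°–21°] uniform, h=20: full span → s += 20 → s = 20.0000
seg 2 [21°–59.6°] dwell: s stays 20.0000
seg 3 [59.6°–360°] simple-harmonic, h=-9: θ=333.5° here. β=273.9, B=300.4. -9/2·(1 − cos(π·0.9118)) = -8.8283 → s = 11.1717

11.1717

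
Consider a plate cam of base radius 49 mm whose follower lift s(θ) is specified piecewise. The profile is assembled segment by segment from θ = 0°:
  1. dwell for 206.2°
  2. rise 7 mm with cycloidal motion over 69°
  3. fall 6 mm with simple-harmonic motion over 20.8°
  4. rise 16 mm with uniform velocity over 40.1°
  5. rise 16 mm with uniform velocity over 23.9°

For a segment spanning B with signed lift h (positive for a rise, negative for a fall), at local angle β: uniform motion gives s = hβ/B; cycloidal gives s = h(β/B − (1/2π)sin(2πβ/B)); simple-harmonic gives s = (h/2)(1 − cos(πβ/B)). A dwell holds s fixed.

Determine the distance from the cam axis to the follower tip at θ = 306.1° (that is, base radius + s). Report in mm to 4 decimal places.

seg 1 [0°–206.2°] dwell: s stays 0.0000
seg 2 [206.2°–275.2°] cycloidal, h=7: full span → s += 7 → s = 7.0000
seg 3 [275.2°–296°] simple-harmonic, h=-6: full span → s += -6 → s = 1.0000
seg 4 [296°–336.1°] uniform, h=16: θ=306.1° here. β=10.1, B=40.1. 16·10.1/40.1 = 4.0299 → s = 5.0299
radial distance = base radius + s = 49 + 5.0299 = 54.0299

54.0299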